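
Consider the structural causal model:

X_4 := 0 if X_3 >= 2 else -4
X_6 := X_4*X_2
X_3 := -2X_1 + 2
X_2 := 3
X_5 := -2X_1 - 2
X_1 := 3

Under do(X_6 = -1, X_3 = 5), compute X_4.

0

Under do(X_6 = -1, X_3 = 5), each intervened variable's structural equation is replaced by its fixed value.
X_4 = 0 if X_3 >= 2 else -4  [with X_3=5]  = 0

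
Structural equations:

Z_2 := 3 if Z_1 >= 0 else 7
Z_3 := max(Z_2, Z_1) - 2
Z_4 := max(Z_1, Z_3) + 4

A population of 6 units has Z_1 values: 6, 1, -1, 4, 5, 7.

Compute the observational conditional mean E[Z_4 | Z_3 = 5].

Observing Z_3=5 restricts to units where Z_3's equation naturally yields 5: Z_1 ∈ {-1, 7}. In that subpopulation Z_4 = 9, 11, mean 10.

10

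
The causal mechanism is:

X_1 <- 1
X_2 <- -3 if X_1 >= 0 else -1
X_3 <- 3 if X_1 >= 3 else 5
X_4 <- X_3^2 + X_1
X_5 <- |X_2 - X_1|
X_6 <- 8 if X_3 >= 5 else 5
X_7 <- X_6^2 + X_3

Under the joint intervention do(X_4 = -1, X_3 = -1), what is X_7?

The joint intervention fixes X_4 = -1, X_3 = -1, removing each variable's own equation.
X_6 = 8 if X_3 >= 5 else 5  [with X_3=-1]  = 5
X_7 = X_6^2 + X_3  [with X_6=5, X_3=-1]  = 24

24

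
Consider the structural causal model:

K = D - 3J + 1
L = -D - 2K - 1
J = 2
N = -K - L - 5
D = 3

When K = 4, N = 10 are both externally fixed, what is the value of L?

The joint intervention fixes K = 4, N = 10, removing each variable's own equation.
L = -D - 2K - 1  [with D=3, K=4]  = -12

-12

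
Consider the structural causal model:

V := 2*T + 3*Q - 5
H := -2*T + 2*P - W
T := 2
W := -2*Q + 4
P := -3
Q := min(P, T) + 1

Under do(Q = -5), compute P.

Under do(Q=-5), the mechanism Q := min(P, T) + 1 is discarded; Q is fixed at -5.
P is not downstream of the intervention, so its value is determined by the original equations.

-3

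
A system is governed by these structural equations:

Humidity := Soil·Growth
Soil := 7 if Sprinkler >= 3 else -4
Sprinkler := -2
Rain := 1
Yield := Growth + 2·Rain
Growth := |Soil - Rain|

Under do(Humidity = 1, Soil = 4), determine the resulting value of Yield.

The joint intervention fixes Humidity = 1, Soil = 4, removing each variable's own equation.
Growth = |Soil - Rain|  [with Soil=4, Rain=1]  = 3
Yield = Growth + 2·Rain  [with Growth=3, Rain=1]  = 5

5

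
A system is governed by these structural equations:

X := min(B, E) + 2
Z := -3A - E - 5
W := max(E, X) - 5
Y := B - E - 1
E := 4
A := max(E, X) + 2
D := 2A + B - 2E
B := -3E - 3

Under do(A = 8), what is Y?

Under do(A=8), the mechanism A := max(E, X) + 2 is discarded; A is fixed at 8.
Since Y is not a descendant of the intervened variable, it is unaffected.
B = -3E - 3  [with E=4]  = -15
Y = B - E - 1  [with B=-15, E=4]  = -20

-20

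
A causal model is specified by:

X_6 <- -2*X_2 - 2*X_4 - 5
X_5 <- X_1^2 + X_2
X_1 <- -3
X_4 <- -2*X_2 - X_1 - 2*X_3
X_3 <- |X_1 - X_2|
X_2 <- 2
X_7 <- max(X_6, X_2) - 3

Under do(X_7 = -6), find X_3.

Intervening sets X_7 = -6 and removes its equation (X_7 <- max(X_6, X_2) - 3).
X_3 is not downstream of the intervention, so its value is determined by the original equations.
X_3 = |X_1 - X_2|  [with X_1=-3, X_2=2]  = 5

5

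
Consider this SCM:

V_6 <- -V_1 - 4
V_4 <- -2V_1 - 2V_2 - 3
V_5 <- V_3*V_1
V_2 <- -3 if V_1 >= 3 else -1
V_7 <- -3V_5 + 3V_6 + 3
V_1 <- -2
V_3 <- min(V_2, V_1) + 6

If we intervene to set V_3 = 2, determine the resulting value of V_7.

9

The intervention breaks the incoming arrows to V_3: V_3 <- min(V_2, V_1) + 6 no longer applies, and V_3 = 2.
V_5 = V_3*V_1  [with V_3=2, V_1=-2]  = -4
V_6 = -V_1 - 4  [with V_1=-2]  = -2
V_7 = -3V_5 + 3V_6 + 3  [with V_5=-4, V_6=-2]  = 9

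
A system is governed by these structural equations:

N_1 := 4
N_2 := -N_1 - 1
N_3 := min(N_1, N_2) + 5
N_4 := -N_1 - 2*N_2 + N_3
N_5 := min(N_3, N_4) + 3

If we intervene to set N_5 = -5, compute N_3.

do(N_5=-5) replaces the equation N_5 := min(N_3, N_4) + 3 with the constant N_5 = -5.
N_3 is not downstream of the intervention, so its value is determined by the original equations.
N_2 = -N_1 - 1  [with N_1=4]  = -5
N_3 = min(N_1, N_2) + 5  [with N_1=4, N_2=-5]  = 0

0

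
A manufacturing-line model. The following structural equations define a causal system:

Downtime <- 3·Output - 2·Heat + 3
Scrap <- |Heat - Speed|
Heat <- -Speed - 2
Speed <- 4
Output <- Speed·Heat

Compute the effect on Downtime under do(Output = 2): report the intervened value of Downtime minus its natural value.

78

Intervening sets Output = 2 and removes its equation (Output <- Speed·Heat).
Heat = -Speed - 2  [with Speed=4]  = -6
Downtime = 3·Output - 2·Heat + 3  [with Output=2, Heat=-6]  = 21
Without intervention: Heat = -Speed - 2  [with Speed=4]  = -6; Output = Speed·Heat  [with Speed=4, Heat=-6]  = -24; Downtime = 3·Output - 2·Heat + 3  [with Output=-24, Heat=-6]  = -57.
Change = 21 − (-57) = 78.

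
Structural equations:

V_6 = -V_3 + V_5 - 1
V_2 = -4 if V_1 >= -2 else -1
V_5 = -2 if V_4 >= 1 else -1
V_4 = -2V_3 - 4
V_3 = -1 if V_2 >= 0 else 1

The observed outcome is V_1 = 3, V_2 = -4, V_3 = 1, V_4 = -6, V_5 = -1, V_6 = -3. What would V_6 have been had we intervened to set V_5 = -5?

-7

The intervention breaks the incoming arrows to V_5: V_5 = -2 if V_4 >= 1 else -1 no longer applies, and V_5 = -5.
V_2 = -4 if V_1 >= -2 else -1  [with V_1=3]  = -4
V_3 = -1 if V_2 >= 0 else 1  [with V_2=-4]  = 1
V_6 = -V_3 + V_5 - 1  [with V_3=1, V_5=-5]  = -7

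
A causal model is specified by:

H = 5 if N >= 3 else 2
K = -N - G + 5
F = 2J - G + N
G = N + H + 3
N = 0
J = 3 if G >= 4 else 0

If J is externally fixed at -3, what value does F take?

-11

The intervention breaks the incoming arrows to J: J = 3 if G >= 4 else 0 no longer applies, and J = -3.
H = 5 if N >= 3 else 2  [with N=0]  = 2
G = N + H + 3  [with N=0, H=2]  = 5
F = 2J - G + N  [with J=-3, G=5, N=0]  = -11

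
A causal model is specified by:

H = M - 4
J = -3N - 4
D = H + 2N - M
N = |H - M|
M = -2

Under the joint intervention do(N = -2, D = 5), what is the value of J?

2

Setting N = -2, D = 5 by intervention discards those variables' equations.
J = -3N - 4  [with N=-2]  = 2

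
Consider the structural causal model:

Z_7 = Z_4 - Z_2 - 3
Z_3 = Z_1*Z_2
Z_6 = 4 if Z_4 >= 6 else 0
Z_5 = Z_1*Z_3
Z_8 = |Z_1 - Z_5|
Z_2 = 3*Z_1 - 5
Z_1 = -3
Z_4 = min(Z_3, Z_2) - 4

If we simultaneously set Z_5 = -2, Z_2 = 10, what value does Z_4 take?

Setting Z_5 = -2, Z_2 = 10 by intervention discards those variables' equations.
Z_3 = Z_1*Z_2  [with Z_1=-3, Z_2=10]  = -30
Z_4 = min(Z_3, Z_2) - 4  [with Z_3=-30, Z_2=10]  = -34

-34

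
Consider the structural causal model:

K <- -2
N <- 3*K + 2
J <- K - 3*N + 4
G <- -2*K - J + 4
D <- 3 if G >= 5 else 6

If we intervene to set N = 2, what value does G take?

12

Under do(N=2), the mechanism N <- 3*K + 2 is discarded; N is fixed at 2.
J = K - 3*N + 4  [with K=-2, N=2]  = -4
G = -2*K - J + 4  [with K=-2, J=-4]  = 12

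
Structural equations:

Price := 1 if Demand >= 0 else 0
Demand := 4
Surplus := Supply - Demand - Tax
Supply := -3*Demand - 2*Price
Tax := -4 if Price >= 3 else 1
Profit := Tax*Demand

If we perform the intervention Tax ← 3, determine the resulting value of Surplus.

-21

Under do(Tax=3), the mechanism Tax := -4 if Price >= 3 else 1 is discarded; Tax is fixed at 3.
Price = 1 if Demand >= 0 else 0  [with Demand=4]  = 1
Supply = -3*Demand - 2*Price  [with Demand=4, Price=1]  = -14
Surplus = Supply - Demand - Tax  [with Supply=-14, Demand=4, Tax=3]  = -21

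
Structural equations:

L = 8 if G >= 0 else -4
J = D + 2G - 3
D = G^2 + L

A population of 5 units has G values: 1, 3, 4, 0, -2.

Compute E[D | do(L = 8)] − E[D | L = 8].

do(L=8) breaks L's dependence on G. With L=8 fixed, D across the units is 9, 17, 24, 8, 12, mean 14.
E[D|L=8] averages over only the 4 units with L=8 (G = 1, 3, 4, 0): D = 9, 17, 24, 8, mean 14.5.
Difference = 14 − 14.5 = -0.5.

-0.5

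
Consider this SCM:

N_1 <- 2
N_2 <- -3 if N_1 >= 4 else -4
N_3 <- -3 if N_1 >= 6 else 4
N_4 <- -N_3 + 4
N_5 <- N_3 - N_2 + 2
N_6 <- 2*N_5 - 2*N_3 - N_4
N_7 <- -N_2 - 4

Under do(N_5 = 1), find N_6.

-6

The intervention breaks the incoming arrows to N_5: N_5 <- N_3 - N_2 + 2 no longer applies, and N_5 = 1.
N_3 = -3 if N_1 >= 6 else 4  [with N_1=2]  = 4
N_4 = -N_3 + 4  [with N_3=4]  = 0
N_6 = 2*N_5 - 2*N_3 - N_4  [with N_5=1, N_3=4, N_4=0]  = -6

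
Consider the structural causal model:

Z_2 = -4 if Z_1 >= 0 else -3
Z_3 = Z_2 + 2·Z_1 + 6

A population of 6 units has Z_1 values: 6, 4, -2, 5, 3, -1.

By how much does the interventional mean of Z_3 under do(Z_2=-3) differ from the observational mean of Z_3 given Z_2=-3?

The intervention sets Z_2=-3 in all 6 units regardless of Z_1. Recomputing Z_3 per unit gives 15, 11, -1, 13, 9, 1; average 8.
Conditioning on Z_2=-3 selects the 2 unit(s) with Z_1 ∈ {-2, -1}. Their Z_3 values: -1, 1. Mean = 0.
Difference = 8 − 0 = 8.

8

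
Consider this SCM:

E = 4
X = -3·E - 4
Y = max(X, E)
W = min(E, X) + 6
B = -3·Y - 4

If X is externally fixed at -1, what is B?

do(X=-1) replaces the equation X = -3·E - 4 with the constant X = -1.
Y = max(X, E)  [with X=-1, E=4]  = 4
B = -3·Y - 4  [with Y=4]  = -16

-16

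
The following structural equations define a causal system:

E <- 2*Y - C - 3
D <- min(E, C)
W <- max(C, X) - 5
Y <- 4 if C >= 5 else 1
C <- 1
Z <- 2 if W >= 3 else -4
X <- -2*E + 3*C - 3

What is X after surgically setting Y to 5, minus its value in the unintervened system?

Under do(Y=5), the mechanism Y <- 4 if C >= 5 else 1 is discarded; Y is fixed at 5.
E = 2*Y - C - 3  [with Y=5, C=1]  = 6
X = -2*E + 3*C - 3  [with E=6, C=1]  = -12
Without intervention: Y = 4 if C >= 5 else 1  [with C=1]  = 1; E = 2*Y - C - 3  [with Y=1, C=1]  = -2; X = -2*E + 3*C - 3  [with E=-2, C=1]  = 4.
Change = -12 − 4 = -16.

-16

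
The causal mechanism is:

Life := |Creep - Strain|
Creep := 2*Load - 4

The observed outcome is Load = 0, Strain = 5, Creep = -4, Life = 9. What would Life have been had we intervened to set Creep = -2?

7

The intervention breaks the incoming arrows to Creep: Creep := 2*Load - 4 no longer applies, and Creep = -2.
Life = |Creep - Strain|  [with Creep=-2, Strain=5]  = 7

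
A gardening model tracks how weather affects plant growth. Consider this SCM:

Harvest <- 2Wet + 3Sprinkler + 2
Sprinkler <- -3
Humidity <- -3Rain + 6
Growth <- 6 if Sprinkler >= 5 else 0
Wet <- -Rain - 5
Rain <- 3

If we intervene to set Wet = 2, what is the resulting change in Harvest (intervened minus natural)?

The intervention breaks the incoming arrows to Wet: Wet <- -Rain - 5 no longer applies, and Wet = 2.
Harvest = 2Wet + 3Sprinkler + 2  [with Wet=2, Sprinkler=-3]  = -3
Without intervention: Wet = -Rain - 5  [with Rain=3]  = -8; Harvest = 2Wet + 3Sprinkler + 2  [with Wet=-8, Sprinkler=-3]  = -23.
Change = -3 − (-23) = 20.

20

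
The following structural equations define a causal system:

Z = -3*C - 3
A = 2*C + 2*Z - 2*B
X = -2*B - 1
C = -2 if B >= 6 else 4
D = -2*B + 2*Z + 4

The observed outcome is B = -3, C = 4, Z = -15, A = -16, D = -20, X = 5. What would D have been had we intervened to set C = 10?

-56

do(C=10) replaces the equation C = -2 if B >= 6 else 4 with the constant C = 10.
Z = -3*C - 3  [with C=10]  = -33
D = -2*B + 2*Z + 4  [with B=-3, Z=-33]  = -56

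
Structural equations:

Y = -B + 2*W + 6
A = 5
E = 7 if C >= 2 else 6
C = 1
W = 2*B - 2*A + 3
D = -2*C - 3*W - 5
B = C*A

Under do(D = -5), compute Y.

Under do(D=-5), the mechanism D = -2*C - 3*W - 5 is discarded; D is fixed at -5.
Since Y is not a descendant of the intervened variable, it is unaffected.
B = C*A  [with C=1, A=5]  = 5
W = 2*B - 2*A + 3  [with B=5, A=5]  = 3
Y = -B + 2*W + 6  [with B=5, W=3]  = 7

7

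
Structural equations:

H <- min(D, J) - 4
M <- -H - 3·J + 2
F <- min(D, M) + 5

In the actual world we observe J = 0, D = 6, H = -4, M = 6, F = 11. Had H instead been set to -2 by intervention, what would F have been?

9

do(H=-2) replaces the equation H <- min(D, J) - 4 with the constant H = -2.
M = -H - 3·J + 2  [with H=-2, J=0]  = 4
F = min(D, M) + 5  [with D=6, M=4]  = 9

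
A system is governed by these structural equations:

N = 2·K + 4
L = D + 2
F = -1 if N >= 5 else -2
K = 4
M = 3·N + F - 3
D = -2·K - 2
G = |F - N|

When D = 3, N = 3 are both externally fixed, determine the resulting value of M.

4

Setting D = 3, N = 3 by intervention discards those variables' equations.
F = -1 if N >= 5 else -2  [with N=3]  = -2
M = 3·N + F - 3  [with N=3, F=-2]  = 4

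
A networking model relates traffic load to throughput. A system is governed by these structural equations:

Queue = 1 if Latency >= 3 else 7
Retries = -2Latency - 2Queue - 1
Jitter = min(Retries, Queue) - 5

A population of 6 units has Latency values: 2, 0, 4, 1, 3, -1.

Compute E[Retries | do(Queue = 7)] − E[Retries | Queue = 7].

Under do(Queue=7), Queue's equation is replaced by Queue=7 for every unit. Per-unit Retries: -19, -15, -23, -17, -21, -13. Mean = -18.
Conditioning on Queue=7 selects the 4 unit(s) with Latency ∈ {2, 0, 1, -1}. Their Retries values: -19, -15, -17, -13. Mean = -16.
Difference = -18 − (-16) = -2.

-2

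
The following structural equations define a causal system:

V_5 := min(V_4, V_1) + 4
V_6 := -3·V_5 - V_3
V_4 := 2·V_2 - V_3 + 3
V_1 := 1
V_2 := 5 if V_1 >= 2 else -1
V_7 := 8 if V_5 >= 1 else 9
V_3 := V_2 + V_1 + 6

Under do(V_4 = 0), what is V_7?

The intervention breaks the incoming arrows to V_4: V_4 := 2·V_2 - V_3 + 3 no longer applies, and V_4 = 0.
V_5 = min(V_4, V_1) + 4  [with V_4=0, V_1=1]  = 4
V_7 = 8 if V_5 >= 1 else 9  [with V_5=4]  = 8

8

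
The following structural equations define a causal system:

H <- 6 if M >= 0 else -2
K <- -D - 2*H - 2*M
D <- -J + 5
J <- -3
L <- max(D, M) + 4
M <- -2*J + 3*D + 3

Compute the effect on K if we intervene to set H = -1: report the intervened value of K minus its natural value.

The intervention breaks the incoming arrows to H: H <- 6 if M >= 0 else -2 no longer applies, and H = -1.
D = -J + 5  [with J=-3]  = 8
M = -2*J + 3*D + 3  [with J=-3, D=8]  = 33
K = -D - 2*H - 2*M  [with D=8, H=-1, M=33]  = -72
Without intervention: D = -J + 5  [with J=-3]  = 8; M = -2*J + 3*D + 3  [with J=-3, D=8]  = 33; H = 6 if M >= 0 else -2  [with M=33]  = 6; K = -D - 2*H - 2*M  [with D=8, H=6, M=33]  = -86.
Change = -72 − (-86) = 14.

14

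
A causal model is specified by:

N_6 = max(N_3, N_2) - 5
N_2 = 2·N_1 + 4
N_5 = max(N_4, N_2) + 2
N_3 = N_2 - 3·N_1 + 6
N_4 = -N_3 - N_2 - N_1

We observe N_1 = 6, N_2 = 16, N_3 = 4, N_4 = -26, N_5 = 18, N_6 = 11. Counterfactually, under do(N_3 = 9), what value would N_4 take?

The intervention breaks the incoming arrows to N_3: N_3 = N_2 - 3·N_1 + 6 no longer applies, and N_3 = 9.
N_2 = 2·N_1 + 4  [with N_1=6]  = 16
N_4 = -N_3 - N_2 - N_1  [with N_3=9, N_2=16, N_1=6]  = -31

-31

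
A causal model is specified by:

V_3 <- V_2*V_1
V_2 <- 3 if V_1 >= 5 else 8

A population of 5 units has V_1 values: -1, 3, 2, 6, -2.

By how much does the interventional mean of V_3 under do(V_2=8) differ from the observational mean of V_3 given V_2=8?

8.8

Under do(V_2=8), V_2's equation is replaced by V_2=8 for every unit. Per-unit V_3: -8, 24, 16, 48, -16. Mean = 12.8.
E[V_3|V_2=8] averages over only the 4 units with V_2=8 (V_1 = -1, 3, 2, -2): V_3 = -8, 24, 16, -16, mean 4.
Difference = 12.8 − 4 = 8.8.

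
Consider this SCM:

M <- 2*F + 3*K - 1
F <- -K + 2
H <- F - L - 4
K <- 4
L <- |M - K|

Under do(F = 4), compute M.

The intervention breaks the incoming arrows to F: F <- -K + 2 no longer applies, and F = 4.
M = 2*F + 3*K - 1  [with F=4, K=4]  = 19

19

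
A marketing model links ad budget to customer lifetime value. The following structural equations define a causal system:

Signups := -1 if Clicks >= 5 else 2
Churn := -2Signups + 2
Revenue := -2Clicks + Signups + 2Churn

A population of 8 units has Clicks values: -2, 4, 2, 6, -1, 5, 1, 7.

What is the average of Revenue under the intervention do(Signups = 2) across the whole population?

-7.5

Every unit gets Signups=2 under the intervention. Revenue values become 2, -10, -6, -14, 0, -12, -4, -16; E[Revenue|do(Signups=2)] = -7.5.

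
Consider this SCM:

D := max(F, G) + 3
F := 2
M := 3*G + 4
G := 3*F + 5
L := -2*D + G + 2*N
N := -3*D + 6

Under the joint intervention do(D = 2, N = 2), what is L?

Setting D = 2, N = 2 by intervention discards those variables' equations.
G = 3*F + 5  [with F=2]  = 11
L = -2*D + G + 2*N  [with D=2, G=11, N=2]  = 11

11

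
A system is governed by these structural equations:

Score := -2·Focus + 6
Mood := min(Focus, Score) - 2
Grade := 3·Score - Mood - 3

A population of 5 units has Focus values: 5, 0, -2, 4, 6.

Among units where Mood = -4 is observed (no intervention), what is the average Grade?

Observing Mood=-4 restricts to units where Mood's equation naturally yields -4: Focus ∈ {-2, 4}. In that subpopulation Grade = 31, -5, mean 13.

13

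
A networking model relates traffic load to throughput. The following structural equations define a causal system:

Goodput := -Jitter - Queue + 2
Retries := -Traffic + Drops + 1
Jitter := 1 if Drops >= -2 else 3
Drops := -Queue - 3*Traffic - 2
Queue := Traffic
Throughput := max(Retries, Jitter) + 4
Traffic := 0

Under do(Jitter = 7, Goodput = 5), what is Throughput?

11

Under do(Jitter = 7, Goodput = 5), each intervened variable's structural equation is replaced by its fixed value.
Queue = Traffic  [with Traffic=0]  = 0
Drops = -Queue - 3*Traffic - 2  [with Queue=0, Traffic=0]  = -2
Retries = -Traffic + Drops + 1  [with Traffic=0, Drops=-2]  = -1
Throughput = max(Retries, Jitter) + 4  [with Retries=-1, Jitter=7]  = 11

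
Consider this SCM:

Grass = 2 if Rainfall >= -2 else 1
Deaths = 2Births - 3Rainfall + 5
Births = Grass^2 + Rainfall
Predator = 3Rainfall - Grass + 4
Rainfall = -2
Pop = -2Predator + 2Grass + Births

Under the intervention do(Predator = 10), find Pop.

The intervention breaks the incoming arrows to Predator: Predator = 3Rainfall - Grass + 4 no longer applies, and Predator = 10.
Grass = 2 if Rainfall >= -2 else 1  [with Rainfall=-2]  = 2
Births = Grass^2 + Rainfall  [with Grass=2, Rainfall=-2]  = 2
Pop = -2Predator + 2Grass + Births  [with Predator=10, Grass=2, Births=2]  = -14

-14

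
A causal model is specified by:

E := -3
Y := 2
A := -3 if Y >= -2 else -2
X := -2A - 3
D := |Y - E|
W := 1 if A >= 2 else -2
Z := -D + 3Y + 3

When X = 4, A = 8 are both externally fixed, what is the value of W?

1

Under do(X = 4, A = 8), each intervened variable's structural equation is replaced by its fixed value.
W = 1 if A >= 2 else -2  [with A=8]  = 1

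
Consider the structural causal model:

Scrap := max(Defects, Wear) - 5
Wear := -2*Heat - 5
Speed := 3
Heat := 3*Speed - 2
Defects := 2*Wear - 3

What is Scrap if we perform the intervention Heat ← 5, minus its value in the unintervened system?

do(Heat=5) replaces the equation Heat := 3*Speed - 2 with the constant Heat = 5.
Wear = -2*Heat - 5  [with Heat=5]  = -15
Defects = 2*Wear - 3  [with Wear=-15]  = -33
Scrap = max(Defects, Wear) - 5  [with Defects=-33, Wear=-15]  = -20
Without intervention: Heat = 3*Speed - 2  [with Speed=3]  = 7; Wear = -2*Heat - 5  [with Heat=7]  = -19; Defects = 2*Wear - 3  [with Wear=-19]  = -41; Scrap = max(Defects, Wear) - 5  [with Defects=-41, Wear=-19]  = -24.
Change = -20 − (-24) = 4.

4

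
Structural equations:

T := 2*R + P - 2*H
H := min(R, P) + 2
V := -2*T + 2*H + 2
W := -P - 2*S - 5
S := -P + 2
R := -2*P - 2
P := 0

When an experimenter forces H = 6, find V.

46

The intervention breaks the incoming arrows to H: H := min(R, P) + 2 no longer applies, and H = 6.
R = -2*P - 2  [with P=0]  = -2
T = 2*R + P - 2*H  [with R=-2, P=0, H=6]  = -16
V = -2*T + 2*H + 2  [with T=-16, H=6]  = 46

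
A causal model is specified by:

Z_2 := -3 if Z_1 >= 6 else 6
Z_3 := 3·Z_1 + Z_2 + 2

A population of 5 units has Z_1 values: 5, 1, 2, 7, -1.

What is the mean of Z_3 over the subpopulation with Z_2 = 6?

13.25

Observing Z_2=6 restricts to units where Z_2's equation naturally yields 6: Z_1 ∈ {5, 1, 2, -1}. In that subpopulation Z_3 = 23, 11, 14, 5, mean 13.25.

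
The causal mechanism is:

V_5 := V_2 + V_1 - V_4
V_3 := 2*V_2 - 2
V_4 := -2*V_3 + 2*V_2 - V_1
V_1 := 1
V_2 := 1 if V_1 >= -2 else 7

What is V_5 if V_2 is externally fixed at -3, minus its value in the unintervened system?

-12

do(V_2=-3) replaces the equation V_2 := 1 if V_1 >= -2 else 7 with the constant V_2 = -3.
V_3 = 2*V_2 - 2  [with V_2=-3]  = -8
V_4 = -2*V_3 + 2*V_2 - V_1  [with V_3=-8, V_2=-3, V_1=1]  = 9
V_5 = V_2 + V_1 - V_4  [with V_2=-3, V_1=1, V_4=9]  = -11
Without intervention: V_2 = 1 if V_1 >= -2 else 7  [with V_1=1]  = 1; V_3 = 2*V_2 - 2  [with V_2=1]  = 0; V_4 = -2*V_3 + 2*V_2 - V_1  [with V_3=0, V_2=1, V_1=1]  = 1; V_5 = V_2 + V_1 - V_4  [with V_2=1, V_1=1, V_4=1]  = 1.
Change = -11 − 1 = -12.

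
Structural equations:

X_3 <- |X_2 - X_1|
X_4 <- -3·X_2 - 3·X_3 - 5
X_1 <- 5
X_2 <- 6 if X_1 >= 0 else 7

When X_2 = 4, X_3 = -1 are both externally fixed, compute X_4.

-14

Setting X_2 = 4, X_3 = -1 by intervention discards those variables' equations.
X_4 = -3·X_2 - 3·X_3 - 5  [with X_2=4, X_3=-1]  = -14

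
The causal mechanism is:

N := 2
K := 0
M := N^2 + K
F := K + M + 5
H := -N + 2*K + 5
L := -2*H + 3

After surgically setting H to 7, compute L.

-11

Under do(H=7), the mechanism H := -N + 2*K + 5 is discarded; H is fixed at 7.
L = -2*H + 3  [with H=7]  = -11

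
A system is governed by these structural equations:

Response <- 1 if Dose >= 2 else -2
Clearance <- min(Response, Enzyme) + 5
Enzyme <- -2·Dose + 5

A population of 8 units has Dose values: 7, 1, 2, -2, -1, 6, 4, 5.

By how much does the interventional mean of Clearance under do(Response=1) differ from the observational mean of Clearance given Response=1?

2.1

do(Response=1) breaks Response's dependence on Dose. With Response=1 fixed, Clearance across the units is -4, 6, 6, 6, 6, -2, 2, 0, mean 2.5.
Conditioning on Response=1 selects the 5 unit(s) with Dose ∈ {7, 2, 6, 4, 5}. Their Clearance values: -4, 6, -2, 2, 0. Mean = 0.4.
Difference = 2.5 − 0.4 = 2.1.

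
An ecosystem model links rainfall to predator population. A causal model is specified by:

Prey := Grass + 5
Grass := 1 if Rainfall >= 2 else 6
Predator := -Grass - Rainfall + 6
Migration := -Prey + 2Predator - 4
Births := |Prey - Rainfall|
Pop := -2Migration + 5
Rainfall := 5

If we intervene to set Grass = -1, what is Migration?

-4

Under do(Grass=-1), the mechanism Grass := 1 if Rainfall >= 2 else 6 is discarded; Grass is fixed at -1.
Prey = Grass + 5  [with Grass=-1]  = 4
Predator = -Grass - Rainfall + 6  [with Grass=-1, Rainfall=5]  = 2
Migration = -Prey + 2Predator - 4  [with Prey=4, Predator=2]  = -4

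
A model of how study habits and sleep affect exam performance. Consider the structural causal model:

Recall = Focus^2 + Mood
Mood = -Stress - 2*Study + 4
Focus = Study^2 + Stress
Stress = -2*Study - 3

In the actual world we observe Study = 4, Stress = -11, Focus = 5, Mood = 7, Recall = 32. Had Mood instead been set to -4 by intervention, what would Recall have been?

Intervening sets Mood = -4 and removes its equation (Mood = -Stress - 2*Study + 4).
Stress = -2*Study - 3  [with Study=4]  = -11
Focus = Study^2 + Stress  [with Study=4, Stress=-11]  = 5
Recall = Focus^2 + Mood  [with Focus=5, Mood=-4]  = 21

21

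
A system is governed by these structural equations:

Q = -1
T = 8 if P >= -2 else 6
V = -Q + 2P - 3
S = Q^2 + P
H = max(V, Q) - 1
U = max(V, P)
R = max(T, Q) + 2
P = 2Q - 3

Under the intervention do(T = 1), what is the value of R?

3

Intervening sets T = 1 and removes its equation (T = 8 if P >= -2 else 6).
R = max(T, Q) + 2  [with T=1, Q=-1]  = 3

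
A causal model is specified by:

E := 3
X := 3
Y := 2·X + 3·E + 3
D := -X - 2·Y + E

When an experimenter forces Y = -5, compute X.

Under do(Y=-5), the mechanism Y := 2·X + 3·E + 3 is discarded; Y is fixed at -5.
Since X is not a descendant of the intervened variable, it is unaffected.

3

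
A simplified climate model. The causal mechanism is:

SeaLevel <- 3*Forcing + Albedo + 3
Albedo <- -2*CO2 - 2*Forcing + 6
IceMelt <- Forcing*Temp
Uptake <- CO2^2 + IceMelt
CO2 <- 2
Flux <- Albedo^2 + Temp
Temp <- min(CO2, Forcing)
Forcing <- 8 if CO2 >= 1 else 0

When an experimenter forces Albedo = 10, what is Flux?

102

Under do(Albedo=10), the mechanism Albedo <- -2*CO2 - 2*Forcing + 6 is discarded; Albedo is fixed at 10.
Forcing = 8 if CO2 >= 1 else 0  [with CO2=2]  = 8
Temp = min(CO2, Forcing)  [with CO2=2, Forcing=8]  = 2
Flux = Albedo^2 + Temp  [with Albedo=10, Temp=2]  = 102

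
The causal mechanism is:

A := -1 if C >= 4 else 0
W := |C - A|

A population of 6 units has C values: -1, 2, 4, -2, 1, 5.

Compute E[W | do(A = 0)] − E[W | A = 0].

1

Under do(A=0), A's equation is replaced by A=0 for every unit. Per-unit W: 1, 2, 4, 2, 1, 5. Mean = 2.5.
E[W|A=0] averages over only the 4 units with A=0 (C = -1, 2, -2, 1): W = 1, 2, 2, 1, mean 1.5.
Difference = 2.5 − 1.5 = 1.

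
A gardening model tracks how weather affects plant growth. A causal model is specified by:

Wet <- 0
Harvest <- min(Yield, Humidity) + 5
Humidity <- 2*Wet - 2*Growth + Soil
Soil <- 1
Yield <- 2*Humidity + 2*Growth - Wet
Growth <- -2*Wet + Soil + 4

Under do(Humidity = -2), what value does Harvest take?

3

Under do(Humidity=-2), the mechanism Humidity <- 2*Wet - 2*Growth + Soil is discarded; Humidity is fixed at -2.
Growth = -2*Wet + Soil + 4  [with Wet=0, Soil=1]  = 5
Yield = 2*Humidity + 2*Growth - Wet  [with Humidity=-2, Growth=5, Wet=0]  = 6
Harvest = min(Yield, Humidity) + 5  [with Yield=6, Humidity=-2]  = 3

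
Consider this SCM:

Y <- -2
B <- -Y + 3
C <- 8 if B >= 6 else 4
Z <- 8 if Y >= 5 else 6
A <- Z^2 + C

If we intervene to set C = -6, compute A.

Intervening sets C = -6 and removes its equation (C <- 8 if B >= 6 else 4).
Z = 8 if Y >= 5 else 6  [with Y=-2]  = 6
A = Z^2 + C  [with Z=6, C=-6]  = 30

30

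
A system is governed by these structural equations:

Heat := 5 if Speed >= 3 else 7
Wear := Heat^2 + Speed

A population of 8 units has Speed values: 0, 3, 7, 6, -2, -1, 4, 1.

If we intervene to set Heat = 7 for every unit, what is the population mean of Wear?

Under do(Heat=7), Heat's equation is replaced by Heat=7 for every unit. Per-unit Wear: 49, 52, 56, 55, 47, 48, 53, 50. Mean = 51.25.

51.25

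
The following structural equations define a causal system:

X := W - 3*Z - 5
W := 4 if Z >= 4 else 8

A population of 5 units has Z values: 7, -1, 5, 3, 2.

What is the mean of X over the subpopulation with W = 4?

-19

E[X|W=4] averages over only the 2 units with W=4 (Z = 7, 5): X = -22, -16, mean -19.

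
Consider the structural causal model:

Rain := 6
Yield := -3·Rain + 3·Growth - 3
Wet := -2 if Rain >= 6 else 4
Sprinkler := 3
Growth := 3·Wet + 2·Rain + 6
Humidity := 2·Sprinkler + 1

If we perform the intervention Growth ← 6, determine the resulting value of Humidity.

Intervening sets Growth = 6 and removes its equation (Growth := 3·Wet + 2·Rain + 6).
No directed path runs from Growth to Humidity, so Humidity keeps its natural value.
Humidity = 2·Sprinkler + 1  [with Sprinkler=3]  = 7

7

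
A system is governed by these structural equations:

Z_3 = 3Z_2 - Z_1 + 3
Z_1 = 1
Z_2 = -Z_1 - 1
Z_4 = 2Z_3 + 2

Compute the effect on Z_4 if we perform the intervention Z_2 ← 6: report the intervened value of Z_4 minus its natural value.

Under do(Z_2=6), the mechanism Z_2 = -Z_1 - 1 is discarded; Z_2 is fixed at 6.
Z_3 = 3Z_2 - Z_1 + 3  [with Z_2=6, Z_1=1]  = 20
Z_4 = 2Z_3 + 2  [with Z_3=20]  = 42
Without intervention: Z_2 = -Z_1 - 1  [with Z_1=1]  = -2; Z_3 = 3Z_2 - Z_1 + 3  [with Z_2=-2, Z_1=1]  = -4; Z_4 = 2Z_3 + 2  [with Z_3=-4]  = -6.
Change = 42 − (-6) = 48.

48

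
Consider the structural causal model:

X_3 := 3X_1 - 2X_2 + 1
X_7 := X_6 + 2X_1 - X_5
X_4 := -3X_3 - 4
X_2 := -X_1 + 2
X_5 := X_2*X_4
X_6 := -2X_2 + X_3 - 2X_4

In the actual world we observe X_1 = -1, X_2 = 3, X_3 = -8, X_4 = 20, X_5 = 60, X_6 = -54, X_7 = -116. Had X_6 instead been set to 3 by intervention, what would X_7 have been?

Intervening sets X_6 = 3 and removes its equation (X_6 := -2X_2 + X_3 - 2X_4).
X_2 = -X_1 + 2  [with X_1=-1]  = 3
X_3 = 3X_1 - 2X_2 + 1  [with X_1=-1, X_2=3]  = -8
X_4 = -3X_3 - 4  [with X_3=-8]  = 20
X_5 = X_2*X_4  [with X_2=3, X_4=20]  = 60
X_7 = X_6 + 2X_1 - X_5  [with X_6=3, X_1=-1, X_5=60]  = -59

-59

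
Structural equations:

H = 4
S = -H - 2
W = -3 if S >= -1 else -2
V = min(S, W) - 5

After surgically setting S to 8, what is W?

The intervention breaks the incoming arrows to S: S = -H - 2 no longer applies, and S = 8.
W = -3 if S >= -1 else -2  [with S=8]  = -3

-3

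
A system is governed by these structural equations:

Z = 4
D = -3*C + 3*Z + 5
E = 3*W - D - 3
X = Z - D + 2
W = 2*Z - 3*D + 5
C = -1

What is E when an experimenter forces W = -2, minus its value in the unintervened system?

135

The intervention breaks the incoming arrows to W: W = 2*Z - 3*D + 5 no longer applies, and W = -2.
D = -3*C + 3*Z + 5  [with C=-1, Z=4]  = 20
E = 3*W - D - 3  [with W=-2, D=20]  = -29
Without intervention: D = -3*C + 3*Z + 5  [with C=-1, Z=4]  = 20; W = 2*Z - 3*D + 5  [with Z=4, D=20]  = -47; E = 3*W - D - 3  [with W=-47, D=20]  = -164.
Change = -29 − (-164) = 135.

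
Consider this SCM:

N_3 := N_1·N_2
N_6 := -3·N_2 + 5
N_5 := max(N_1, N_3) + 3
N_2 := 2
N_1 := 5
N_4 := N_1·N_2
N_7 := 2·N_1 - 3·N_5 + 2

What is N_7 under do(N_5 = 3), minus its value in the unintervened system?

30

Under do(N_5=3), the mechanism N_5 := max(N_1, N_3) + 3 is discarded; N_5 is fixed at 3.
N_7 = 2·N_1 - 3·N_5 + 2  [with N_1=5, N_5=3]  = 3
Without intervention: N_3 = N_1·N_2  [with N_1=5, N_2=2]  = 10; N_5 = max(N_1, N_3) + 3  [with N_1=5, N_3=10]  = 13; N_7 = 2·N_1 - 3·N_5 + 2  [with N_1=5, N_5=13]  = -27.
Change = 3 − (-27) = 30.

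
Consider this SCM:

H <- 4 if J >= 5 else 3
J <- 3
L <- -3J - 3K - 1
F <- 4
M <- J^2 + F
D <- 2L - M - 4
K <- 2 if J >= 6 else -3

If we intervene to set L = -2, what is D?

Intervening sets L = -2 and removes its equation (L <- -3J - 3K - 1).
M = J^2 + F  [with J=3, F=4]  = 13
D = 2L - M - 4  [with L=-2, M=13]  = -21

-21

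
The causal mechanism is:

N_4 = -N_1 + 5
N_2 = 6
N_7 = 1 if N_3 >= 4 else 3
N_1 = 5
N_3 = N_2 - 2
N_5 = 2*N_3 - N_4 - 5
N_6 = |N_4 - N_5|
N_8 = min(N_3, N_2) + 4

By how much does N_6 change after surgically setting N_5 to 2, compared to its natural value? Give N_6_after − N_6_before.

The intervention breaks the incoming arrows to N_5: N_5 = 2*N_3 - N_4 - 5 no longer applies, and N_5 = 2.
N_4 = -N_1 + 5  [with N_1=5]  = 0
N_6 = |N_4 - N_5|  [with N_4=0, N_5=2]  = 2
Without intervention: N_3 = N_2 - 2  [with N_2=6]  = 4; N_4 = -N_1 + 5  [with N_1=5]  = 0; N_5 = 2*N_3 - N_4 - 5  [with N_3=4, N_4=0]  = 3; N_6 = |N_4 - N_5|  [with N_4=0, N_5=3]  = 3.
Change = 2 − 3 = -1.

-1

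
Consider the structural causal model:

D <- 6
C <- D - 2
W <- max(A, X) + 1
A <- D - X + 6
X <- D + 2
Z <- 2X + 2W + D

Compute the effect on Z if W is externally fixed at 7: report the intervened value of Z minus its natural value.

The intervention breaks the incoming arrows to W: W <- max(A, X) + 1 no longer applies, and W = 7.
X = D + 2  [with D=6]  = 8
Z = 2X + 2W + D  [with X=8, W=7, D=6]  = 36
Without intervention: X = D + 2  [with D=6]  = 8; A = D - X + 6  [with D=6, X=8]  = 4; W = max(A, X) + 1  [with A=4, X=8]  = 9; Z = 2X + 2W + D  [with X=8, W=9, D=6]  = 40.
Change = 36 − 40 = -4.

-4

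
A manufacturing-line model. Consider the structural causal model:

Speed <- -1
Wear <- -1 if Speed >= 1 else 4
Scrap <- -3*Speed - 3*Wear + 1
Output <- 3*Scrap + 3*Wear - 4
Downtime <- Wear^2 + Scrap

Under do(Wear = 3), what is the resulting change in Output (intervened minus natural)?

Under do(Wear=3), the mechanism Wear <- -1 if Speed >= 1 else 4 is discarded; Wear is fixed at 3.
Scrap = -3*Speed - 3*Wear + 1  [with Speed=-1, Wear=3]  = -5
Output = 3*Scrap + 3*Wear - 4  [with Scrap=-5, Wear=3]  = -10
Without intervention: Wear = -1 if Speed >= 1 else 4  [with Speed=-1]  = 4; Scrap = -3*Speed - 3*Wear + 1  [with Speed=-1, Wear=4]  = -8; Output = 3*Scrap + 3*Wear - 4  [with Scrap=-8, Wear=4]  = -16.
Change = -10 − (-16) = 6.

6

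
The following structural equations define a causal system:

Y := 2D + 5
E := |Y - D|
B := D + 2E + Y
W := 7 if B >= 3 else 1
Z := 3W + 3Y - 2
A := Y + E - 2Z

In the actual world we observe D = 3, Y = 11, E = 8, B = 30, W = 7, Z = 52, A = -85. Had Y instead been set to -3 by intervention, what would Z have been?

10

Under do(Y=-3), the mechanism Y := 2D + 5 is discarded; Y is fixed at -3.
E = |Y - D|  [with Y=-3, D=3]  = 6
B = D + 2E + Y  [with D=3, E=6, Y=-3]  = 12
W = 7 if B >= 3 else 1  [with B=12]  = 7
Z = 3W + 3Y - 2  [with W=7, Y=-3]  = 10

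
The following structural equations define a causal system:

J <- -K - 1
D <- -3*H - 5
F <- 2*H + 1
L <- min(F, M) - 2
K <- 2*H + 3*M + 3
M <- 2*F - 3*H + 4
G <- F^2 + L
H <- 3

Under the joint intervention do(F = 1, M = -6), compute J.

The joint intervention fixes F = 1, M = -6, removing each variable's own equation.
K = 2*H + 3*M + 3  [with H=3, M=-6]  = -9
J = -K - 1  [with K=-9]  = 8

8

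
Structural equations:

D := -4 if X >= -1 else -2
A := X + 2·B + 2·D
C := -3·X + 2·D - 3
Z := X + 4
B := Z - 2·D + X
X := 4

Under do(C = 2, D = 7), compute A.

14

Under do(C = 2, D = 7), each intervened variable's structural equation is replaced by its fixed value.
Z = X + 4  [with X=4]  = 8
B = Z - 2·D + X  [with Z=8, D=7, X=4]  = -2
A = X + 2·B + 2·D  [with X=4, B=-2, D=7]  = 14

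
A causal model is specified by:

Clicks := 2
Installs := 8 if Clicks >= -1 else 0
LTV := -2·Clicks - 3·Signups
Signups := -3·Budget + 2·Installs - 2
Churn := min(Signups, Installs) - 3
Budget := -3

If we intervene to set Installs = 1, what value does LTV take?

-31

The intervention breaks the incoming arrows to Installs: Installs := 8 if Clicks >= -1 else 0 no longer applies, and Installs = 1.
Signups = -3·Budget + 2·Installs - 2  [with Budget=-3, Installs=1]  = 9
LTV = -2·Clicks - 3·Signups  [with Clicks=2, Signups=9]  = -31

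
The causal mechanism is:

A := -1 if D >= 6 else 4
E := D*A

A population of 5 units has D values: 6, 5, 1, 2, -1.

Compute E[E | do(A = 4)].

10.4

The intervention sets A=4 in all 5 units regardless of D. Recomputing E per unit gives 24, 20, 4, 8, -4; average 10.4.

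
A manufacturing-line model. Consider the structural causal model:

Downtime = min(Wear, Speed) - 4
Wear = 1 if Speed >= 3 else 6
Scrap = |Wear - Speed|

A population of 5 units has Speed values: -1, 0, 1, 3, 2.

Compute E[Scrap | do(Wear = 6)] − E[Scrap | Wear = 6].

Under do(Wear=6), Wear's equation is replaced by Wear=6 for every unit. Per-unit Scrap: 7, 6, 5, 3, 4. Mean = 5.
Conditioning on Wear=6 selects the 4 unit(s) with Speed ∈ {-1, 0, 1, 2}. Their Scrap values: 7, 6, 5, 4. Mean = 5.5.
Difference = 5 − 5.5 = -0.5.

-0.5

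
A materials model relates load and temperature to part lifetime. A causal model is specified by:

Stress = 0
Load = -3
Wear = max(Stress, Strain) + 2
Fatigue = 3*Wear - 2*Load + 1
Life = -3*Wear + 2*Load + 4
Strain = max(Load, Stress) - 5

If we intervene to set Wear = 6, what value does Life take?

-20

Under do(Wear=6), the mechanism Wear = max(Stress, Strain) + 2 is discarded; Wear is fixed at 6.
Life = -3*Wear + 2*Load + 4  [with Wear=6, Load=-3]  = -20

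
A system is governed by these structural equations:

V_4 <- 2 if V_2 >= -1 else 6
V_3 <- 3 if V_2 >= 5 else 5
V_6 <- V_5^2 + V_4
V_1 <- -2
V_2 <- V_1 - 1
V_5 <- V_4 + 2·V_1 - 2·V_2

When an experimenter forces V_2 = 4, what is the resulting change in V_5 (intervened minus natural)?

do(V_2=4) replaces the equation V_2 <- V_1 - 1 with the constant V_2 = 4.
V_4 = 2 if V_2 >= -1 else 6  [with V_2=4]  = 2
V_5 = V_4 + 2·V_1 - 2·V_2  [with V_4=2, V_1=-2, V_2=4]  = -10
Without intervention: V_2 = V_1 - 1  [with V_1=-2]  = -3; V_4 = 2 if V_2 >= -1 else 6  [with V_2=-3]  = 6; V_5 = V_4 + 2·V_1 - 2·V_2  [with V_4=6, V_1=-2, V_2=-3]  = 8.
Change = -10 − 8 = -18.

-18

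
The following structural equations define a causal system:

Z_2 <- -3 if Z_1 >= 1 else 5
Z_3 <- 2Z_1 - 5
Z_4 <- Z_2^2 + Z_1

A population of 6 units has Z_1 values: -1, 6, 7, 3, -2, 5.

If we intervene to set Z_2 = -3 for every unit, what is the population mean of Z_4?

12

do(Z_2=-3) breaks Z_2's dependence on Z_1. With Z_2=-3 fixed, Z_4 across the units is 8, 15, 16, 12, 7, 14, mean 12.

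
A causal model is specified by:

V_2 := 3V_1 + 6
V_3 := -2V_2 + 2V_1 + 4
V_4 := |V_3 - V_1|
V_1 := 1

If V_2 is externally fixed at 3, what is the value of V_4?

Under do(V_2=3), the mechanism V_2 := 3V_1 + 6 is discarded; V_2 is fixed at 3.
V_3 = -2V_2 + 2V_1 + 4  [with V_2=3, V_1=1]  = 0
V_4 = |V_3 - V_1|  [with V_3=0, V_1=1]  = 1

1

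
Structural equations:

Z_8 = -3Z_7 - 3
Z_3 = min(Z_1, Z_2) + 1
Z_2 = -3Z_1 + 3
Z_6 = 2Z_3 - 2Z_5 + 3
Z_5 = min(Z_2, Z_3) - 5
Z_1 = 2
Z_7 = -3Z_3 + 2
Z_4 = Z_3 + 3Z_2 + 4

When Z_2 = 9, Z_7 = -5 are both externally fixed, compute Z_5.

-2

Setting Z_2 = 9, Z_7 = -5 by intervention discards those variables' equations.
Z_3 = min(Z_1, Z_2) + 1  [with Z_1=2, Z_2=9]  = 3
Z_5 = min(Z_2, Z_3) - 5  [with Z_2=9, Z_3=3]  = -2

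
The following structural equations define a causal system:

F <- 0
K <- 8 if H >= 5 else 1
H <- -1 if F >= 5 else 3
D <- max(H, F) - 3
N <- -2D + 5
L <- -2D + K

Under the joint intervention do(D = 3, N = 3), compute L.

-5

The joint intervention fixes D = 3, N = 3, removing each variable's own equation.
H = -1 if F >= 5 else 3  [with F=0]  = 3
K = 8 if H >= 5 else 1  [with H=3]  = 1
L = -2D + K  [with D=3, K=1]  = -5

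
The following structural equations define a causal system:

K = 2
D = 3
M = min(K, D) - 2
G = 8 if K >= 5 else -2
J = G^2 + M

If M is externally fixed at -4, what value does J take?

do(M=-4) replaces the equation M = min(K, D) - 2 with the constant M = -4.
G = 8 if K >= 5 else -2  [with K=2]  = -2
J = G^2 + M  [with G=-2, M=-4]  = 0

0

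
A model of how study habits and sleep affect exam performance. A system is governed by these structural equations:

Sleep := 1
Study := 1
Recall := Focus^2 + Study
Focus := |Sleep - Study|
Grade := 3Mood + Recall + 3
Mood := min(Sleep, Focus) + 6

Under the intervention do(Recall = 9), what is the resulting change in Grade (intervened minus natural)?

The intervention breaks the incoming arrows to Recall: Recall := Focus^2 + Study no longer applies, and Recall = 9.
Focus = |Sleep - Study|  [with Sleep=1, Study=1]  = 0
Mood = min(Sleep, Focus) + 6  [with Sleep=1, Focus=0]  = 6
Grade = 3Mood + Recall + 3  [with Mood=6, Recall=9]  = 30
Without intervention: Focus = |Sleep - Study|  [with Sleep=1, Study=1]  = 0; Mood = min(Sleep, Focus) + 6  [with Sleep=1, Focus=0]  = 6; Recall = Focus^2 + Study  [with Focus=0, Study=1]  = 1; Grade = 3Mood + Recall + 3  [with Mood=6, Recall=1]  = 22.
Change = 30 − 22 = 8.

8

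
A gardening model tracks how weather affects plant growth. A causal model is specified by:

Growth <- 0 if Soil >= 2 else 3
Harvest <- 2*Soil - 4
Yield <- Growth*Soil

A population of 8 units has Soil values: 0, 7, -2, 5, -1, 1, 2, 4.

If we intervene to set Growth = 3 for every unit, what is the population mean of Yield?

Under do(Growth=3), Growth's equation is replaced by Growth=3 for every unit. Per-unit Yield: 0, 21, -6, 15, -3, 3, 6, 12. Mean = 6.

6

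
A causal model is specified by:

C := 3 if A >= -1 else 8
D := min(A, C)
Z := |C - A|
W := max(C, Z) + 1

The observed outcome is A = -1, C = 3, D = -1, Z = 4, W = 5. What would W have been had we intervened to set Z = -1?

4

Intervening sets Z = -1 and removes its equation (Z := |C - A|).
C = 3 if A >= -1 else 8  [with A=-1]  = 3
W = max(C, Z) + 1  [with C=3, Z=-1]  = 4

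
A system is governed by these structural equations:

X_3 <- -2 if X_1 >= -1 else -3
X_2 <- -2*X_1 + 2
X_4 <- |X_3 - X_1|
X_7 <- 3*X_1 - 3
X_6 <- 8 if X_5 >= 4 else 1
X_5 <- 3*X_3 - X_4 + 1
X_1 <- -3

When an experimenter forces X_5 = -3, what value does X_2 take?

Under do(X_5=-3), the mechanism X_5 <- 3*X_3 - X_4 + 1 is discarded; X_5 is fixed at -3.
No directed path runs from X_5 to X_2, so X_2 keeps its natural value.
X_2 = -2*X_1 + 2  [with X_1=-3]  = 8

8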